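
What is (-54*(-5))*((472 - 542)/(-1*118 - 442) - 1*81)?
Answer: -87345/4 ≈ -21836.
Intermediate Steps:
(-54*(-5))*((472 - 542)/(-1*118 - 442) - 1*81) = 270*(-70/(-118 - 442) - 81) = 270*(-70/(-560) - 81) = 270*(-70*(-1/560) - 81) = 270*(⅛ - 81) = 270*(-647/8) = -87345/4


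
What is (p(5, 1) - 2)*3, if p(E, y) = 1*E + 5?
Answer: 24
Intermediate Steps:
p(E, y) = 5 + E (p(E, y) = E + 5 = 5 + E)
(p(5, 1) - 2)*3 = ((5 + 5) - 2)*3 = (10 - 2)*3 = 8*3 = 24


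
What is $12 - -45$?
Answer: $57$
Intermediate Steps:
$12 - -45 = 12 + 45 = 57$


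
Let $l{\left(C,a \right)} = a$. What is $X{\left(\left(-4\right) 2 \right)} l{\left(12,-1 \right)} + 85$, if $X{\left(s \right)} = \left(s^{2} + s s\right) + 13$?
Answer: $-56$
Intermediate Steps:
$X{\left(s \right)} = 13 + 2 s^{2}$ ($X{\left(s \right)} = \left(s^{2} + s^{2}\right) + 13 = 2 s^{2} + 13 = 13 + 2 s^{2}$)
$X{\left(\left(-4\right) 2 \right)} l{\left(12,-1 \right)} + 85 = \left(13 + 2 \left(\left(-4\right) 2\right)^{2}\right) \left(-1\right) + 85 = \left(13 + 2 \left(-8\right)^{2}\right) \left(-1\right) + 85 = \left(13 + 2 \cdot 64\right) \left(-1\right) + 85 = \left(13 + 128\right) \left(-1\right) + 85 = 141 \left(-1\right) + 85 = -141 + 85 = -56$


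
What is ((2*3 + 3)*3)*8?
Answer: 216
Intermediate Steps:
((2*3 + 3)*3)*8 = ((6 + 3)*3)*8 = (9*3)*8 = 27*8 = 216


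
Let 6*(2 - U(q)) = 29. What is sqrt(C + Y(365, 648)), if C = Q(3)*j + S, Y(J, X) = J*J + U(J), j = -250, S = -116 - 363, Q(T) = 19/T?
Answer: sqrt(4721754)/6 ≈ 362.16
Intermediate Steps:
S = -479
U(q) = -17/6 (U(q) = 2 - 1/6*29 = 2 - 29/6 = -17/6)
Y(J, X) = -17/6 + J**2 (Y(J, X) = J*J - 17/6 = J**2 - 17/6 = -17/6 + J**2)
C = -6187/3 (C = (19/3)*(-250) - 479 = -4750/3 - 479 = -6187/3 ≈ -2062.3)
sqrt(C + Y(365, 648)) = sqrt(-6187/3 + (-17/6 + 365**2)) = sqrt(-6187/3 + (-17/6 + 133225)) = sqrt(-6187/3 + 799333/6) = sqrt(786959/6) = sqrt(4721754)/6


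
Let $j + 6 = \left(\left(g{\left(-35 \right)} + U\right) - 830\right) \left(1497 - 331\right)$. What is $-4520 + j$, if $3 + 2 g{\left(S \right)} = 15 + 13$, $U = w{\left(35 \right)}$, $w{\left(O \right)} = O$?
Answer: $-916921$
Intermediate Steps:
$U = 35$
$g{\left(S \right)} = \frac{25}{2}$ ($g{\left(S \right)} = - \frac{3}{2} + \frac{15 + 13}{2} = - \frac{3}{2} + \frac{1}{2} \cdot 28 = - \frac{3}{2} + 14 = \frac{25}{2}$)
$j = -912401$ ($j = -6 + \left(\left(\frac{25}{2} + 35\right) - 830\right) \left(1497 - 331\right) = -6 + \left(\frac{95}{2} - 830\right) 1166 = -6 - 912395 = -912401$)
$-4520 + j = -4520 - 912401 = -916921$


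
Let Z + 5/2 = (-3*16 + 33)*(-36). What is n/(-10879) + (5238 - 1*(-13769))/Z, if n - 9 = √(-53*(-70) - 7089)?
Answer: 9617317/271975 - I*√3379/10879 ≈ 35.361 - 0.0053432*I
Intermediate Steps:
n = 9 + I*√3379 (n = 9 + √(-53*(-70) - 7089) = 9 + √(3710 - 7089) = 9 + √(-3379) = 9 + I*√3379 ≈ 9.0 + 58.129*I)
Z = 1075/2 (Z = -5/2 + (-3*16 + 33)*(-36) = -5/2 + (-48 + 33)*(-36) = -5/2 - 15*(-36) = -5/2 + 540 = 1075/2 ≈ 537.50)
n/(-10879) + (5238 - 1*(-13769))/Z = (9 + I*√3379)/(-10879) + (5238 - 1*(-13769))/(1075/2) = (9 + I*√3379)*(-1/10879) + (5238 + 13769)*(2/1075) = (-9/10879 - I*√3379/10879) + 19007*(2/1075) = (-9/10879 - I*√3379/10879) + 38014/1075 = 9617317/271975 - I*√3379/10879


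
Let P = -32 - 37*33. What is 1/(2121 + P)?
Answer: 1/868 ≈ 0.0011521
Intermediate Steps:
P = -1253 (P = -32 - 1221 = -1253)
1/(2121 + P) = 1/(2121 - 1253) = 1/868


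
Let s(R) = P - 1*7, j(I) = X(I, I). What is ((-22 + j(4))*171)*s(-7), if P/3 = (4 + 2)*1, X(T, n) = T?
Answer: -33858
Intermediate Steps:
j(I) = I
P = 18 (P = 3*((4 + 2)*1) = 3*(6*1) = 3*6 = 18)
s(R) = 11 (s(R) = 18 - 1*7 = 18 - 7 = 11)
((-22 + j(4))*171)*s(-7) = ((-22 + 4)*171)*11 = -18*171*11 = -3078*11 = -33858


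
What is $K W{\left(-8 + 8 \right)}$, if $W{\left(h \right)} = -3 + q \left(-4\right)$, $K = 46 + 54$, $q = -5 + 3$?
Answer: $500$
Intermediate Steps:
$q = -2$
$K = 100$
$W{\left(h \right)} = 5$ ($W{\left(h \right)} = -3 - -8 = -3 + 8 = 5$)
$K W{\left(-8 + 8 \right)} = 100 \cdot 5 = 500$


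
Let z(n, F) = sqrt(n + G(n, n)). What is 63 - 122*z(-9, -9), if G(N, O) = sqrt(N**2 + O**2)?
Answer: 63 - 366*sqrt(-1 + sqrt(2)) ≈ -172.56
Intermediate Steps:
z(n, F) = sqrt(n + sqrt(2)*sqrt(n**2)) (z(n, F) = sqrt(n + sqrt(n**2 + n**2)) = sqrt(n + sqrt(2*n**2)) = sqrt(n + sqrt(2)*sqrt(n**2)))
63 - 122*z(-9, -9) = 63 - 122*sqrt(-9 + sqrt(2)*sqrt((-9)**2)) = 63 - 122*sqrt(-9 + sqrt(2)*sqrt(81)) = 63 - 122*sqrt(-9 + sqrt(2)*9) = 63 - 122*sqrt(-9 + 9*sqrt(2))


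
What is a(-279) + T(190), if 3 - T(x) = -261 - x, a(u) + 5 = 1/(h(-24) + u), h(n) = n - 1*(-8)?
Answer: 132454/295 ≈ 449.00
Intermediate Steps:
h(n) = 8 + n (h(n) = n + 8 = 8 + n)
a(u) = -5 + 1/(-16 + u) (a(u) = -5 + 1/((8 - 24) + u) = -5 + 1/(-16 + u))
T(x) = 264 + x (T(x) = 3 - (-261 - x) = 3 + (261 + x) = 264 + x)
a(-279) + T(190) = (81 - 5*(-279))/(-16 - 279) + (264 + 190) = (81 + 1395)/(-295) + 454 = -1/295*1476 + 454 = -1476/295 + 454 = 132454/295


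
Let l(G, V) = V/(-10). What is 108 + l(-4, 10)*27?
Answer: 81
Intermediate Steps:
l(G, V) = -V/10 (l(G, V) = V*(-⅒) = -V/10)
108 + l(-4, 10)*27 = 108 - ⅒*10*27 = 108 - 1*27 = 108 - 27 = 81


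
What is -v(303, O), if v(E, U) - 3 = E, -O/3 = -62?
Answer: -306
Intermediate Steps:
O = 186 (O = -3*(-62) = 186)
v(E, U) = 3 + E
-v(303, O) = -(3 + 303) = -1*306 = -306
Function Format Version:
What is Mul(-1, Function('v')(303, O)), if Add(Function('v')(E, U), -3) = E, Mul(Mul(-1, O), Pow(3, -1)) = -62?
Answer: -306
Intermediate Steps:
O = 186 (O = Mul(-3, -62) = 186)
Function('v')(E, U) = Add(3, E)
Mul(-1, Function('v')(303, O)) = Mul(-1, Add(3, 303)) = Mul(-1, 306) = -306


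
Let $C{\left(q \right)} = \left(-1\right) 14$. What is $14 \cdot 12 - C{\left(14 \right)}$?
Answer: $182$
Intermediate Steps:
$C{\left(q \right)} = -14$
$14 \cdot 12 - C{\left(14 \right)} = 14 \cdot 12 - -14 = 168 + 14 = 182$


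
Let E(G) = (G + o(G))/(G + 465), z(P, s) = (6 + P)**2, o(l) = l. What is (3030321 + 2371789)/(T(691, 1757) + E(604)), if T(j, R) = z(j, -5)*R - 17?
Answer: 12608855/1992276154 ≈ 0.0063289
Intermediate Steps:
T(j, R) = -17 + R*(6 + j)**2 (T(j, R) = (6 + j)**2*R - 17 = R*(6 + j)**2 - 17 = -17 + R*(6 + j)**2)
E(G) = 2*G/(465 + G) (E(G) = (G + G)/(G + 465) = (2*G)/(465 + G) = 2*G/(465 + G))
(3030321 + 2371789)/(T(691, 1757) + E(604)) = (3030321 + 2371789)/((-17 + 1757*(6 + 691)**2) + 2*604/(465 + 604)) = 5402110/((-17 + 1757*697**2) + 2*604/1069) = 5402110/((-17 + 1757*485809) + 2*604*(1/1069)) = 5402110/((-17 + 853566413) + 1208/1069) = 5402110/(853566396 + 1208/1069) = 5402110/(912462478532/1069) = 5402110*(1069/912462478532) = 12608855/1992276154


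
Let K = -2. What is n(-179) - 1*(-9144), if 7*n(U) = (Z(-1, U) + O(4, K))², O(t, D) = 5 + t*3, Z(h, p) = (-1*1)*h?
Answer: 64332/7 ≈ 9190.3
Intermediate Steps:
Z(h, p) = -h
O(t, D) = 5 + 3*t
n(U) = 324/7 (n(U) = (-1*(-1) + (5 + 3*4))²/7 = (1 + (5 + 12))²/7 = (1 + 17)²/7 = (⅐)*18² = (⅐)*324 = 324/7)
n(-179) - 1*(-9144) = 324/7 - 1*(-9144) = 324/7 + 9144 = 64332/7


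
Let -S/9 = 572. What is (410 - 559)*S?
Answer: 767052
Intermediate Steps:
S = -5148 (S = -9*572 = -5148)
(410 - 559)*S = (410 - 559)*(-5148) = -149*(-5148) = 767052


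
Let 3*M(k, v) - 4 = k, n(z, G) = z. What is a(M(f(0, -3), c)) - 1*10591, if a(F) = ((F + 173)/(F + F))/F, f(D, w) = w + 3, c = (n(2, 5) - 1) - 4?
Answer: -337343/32 ≈ -10542.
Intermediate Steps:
c = -3 (c = (2 - 1) - 4 = 1 - 4 = -3)
f(D, w) = 3 + w
M(k, v) = 4/3 + k/3
a(F) = (173 + F)/(2*F²) (a(F) = ((173 + F)/((2*F)))/F = ((173 + F)*(1/(2*F)))/F = ((173 + F)/(2*F))/F = (173 + F)/(2*F²))
a(M(f(0, -3), c)) - 1*10591 = (173 + (4/3 + (3 - 3)/3))/(2*(4/3 + (3 - 3)/3)²) - 1*10591 = (173 + (4/3 + (⅓)*0))/(2*(4/3 + (⅓)*0)²) - 10591 = (173 + (4/3 + 0))/(2*(4/3 + 0)²) - 10591 = (173 + 4/3)/(2*(4/3)²) - 10591 = (½)*(9/16)*(523/3) - 10591 = 1569/32 - 10591 = -337343/32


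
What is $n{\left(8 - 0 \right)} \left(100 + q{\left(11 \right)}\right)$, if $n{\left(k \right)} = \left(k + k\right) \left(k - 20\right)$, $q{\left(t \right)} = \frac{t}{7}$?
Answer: $- \frac{136512}{7} \approx -19502.0$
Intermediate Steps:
$q{\left(t \right)} = \frac{t}{7}$ ($q{\left(t \right)} = t \frac{1}{7} = \frac{t}{7}$)
$n{\left(k \right)} = 2 k \left(-20 + k\right)$
$n{\left(8 - 0 \right)} \left(100 + q{\left(11 \right)}\right) = 2 \left(8 - 0\right) \left(-20 + \left(8 - 0\right)\right) \left(100 + \frac{1}{7} \cdot 11\right) = 2 \left(8 + 0\right) \left(-20 + \left(8 + 0\right)\right) \left(100 + \frac{11}{7}\right) = 2 \cdot 8 \left(-20 + 8\right) \frac{711}{7} = 2 \cdot 8 \left(-12\right) \frac{711}{7} = \left(-192\right) \frac{711}{7} = - \frac{136512}{7}$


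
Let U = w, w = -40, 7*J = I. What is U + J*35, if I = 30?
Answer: 110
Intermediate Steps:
J = 30/7 (J = (1/7)*30 = 30/7 ≈ 4.2857)
U = -40
U + J*35 = -40 + (30/7)*35 = -40 + 150 = 110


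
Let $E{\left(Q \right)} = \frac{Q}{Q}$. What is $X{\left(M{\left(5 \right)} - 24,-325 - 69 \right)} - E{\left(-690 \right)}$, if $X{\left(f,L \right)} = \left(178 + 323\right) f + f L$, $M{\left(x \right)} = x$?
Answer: $-2034$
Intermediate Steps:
$E{\left(Q \right)} = 1$
$X{\left(f,L \right)} = 501 f + L f$
$X{\left(M{\left(5 \right)} - 24,-325 - 69 \right)} - E{\left(-690 \right)} = \left(5 - 24\right) \left(501 - 394\right) - 1 = - 19 \left(501 - 394\right) - 1 = \left(-19\right) 107 - 1 = -2033 - 1 = -2034$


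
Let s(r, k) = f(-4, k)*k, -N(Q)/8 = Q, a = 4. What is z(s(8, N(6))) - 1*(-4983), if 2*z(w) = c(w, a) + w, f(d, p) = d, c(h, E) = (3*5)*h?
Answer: 6519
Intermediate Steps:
c(h, E) = 15*h
N(Q) = -8*Q
s(r, k) = -4*k
z(w) = 8*w (z(w) = (15*w + w)/2 = (16*w)/2 = 8*w)
z(s(8, N(6))) - 1*(-4983) = 8*(-(-32)*6) - 1*(-4983) = 8*(-4*(-48)) + 4983 = 8*192 + 4983 = 1536 + 4983 = 6519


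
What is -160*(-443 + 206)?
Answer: 37920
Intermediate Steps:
-160*(-443 + 206) = -160*(-237) = 37920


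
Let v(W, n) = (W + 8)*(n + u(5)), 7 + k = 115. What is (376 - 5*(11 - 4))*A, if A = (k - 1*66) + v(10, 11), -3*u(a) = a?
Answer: 71610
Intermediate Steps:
k = 108 (k = -7 + 115 = 108)
u(a) = -a/3
v(W, n) = (8 + W)*(-5/3 + n) (v(W, n) = (W + 8)*(n - ⅓*5) = (8 + W)*(n - 5/3) = (8 + W)*(-5/3 + n))
A = 210 (A = (108 - 1*66) + (-40/3 + 8*11 - 5/3*10 + 10*11) = (108 - 66) + (-40/3 + 88 - 50/3 + 110) = 42 + 168 = 210)
(376 - 5*(11 - 4))*A = (376 - 5*(11 - 4))*210 = (376 - 5*7)*210 = (376 - 35)*210 = 341*210 = 71610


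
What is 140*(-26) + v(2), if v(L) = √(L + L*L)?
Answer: -3640 + √6 ≈ -3637.6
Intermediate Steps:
v(L) = √(L + L²)
140*(-26) + v(2) = 140*(-26) + √(2*(1 + 2)) = -3640 + √(2*3) = -3640 + √6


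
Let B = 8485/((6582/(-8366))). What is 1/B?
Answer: -3291/35492755 ≈ -9.2723e-5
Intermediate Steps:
B = -35492755/3291 (B = 8485/((6582*(-1/8366))) = 8485/(-3291/4183) = 8485*(-4183/3291) = -35492755/3291 ≈ -10785.)
1/B = 1/(-35492755/3291) = -3291/35492755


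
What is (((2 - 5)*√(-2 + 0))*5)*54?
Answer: -810*I*√2 ≈ -1145.5*I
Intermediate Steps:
(((2 - 5)*√(-2 + 0))*5)*54 = (-3*I*√2*5)*54 = -15*I*√2*54 = -810*I*√2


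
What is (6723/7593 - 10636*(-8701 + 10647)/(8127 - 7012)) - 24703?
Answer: -122096740316/2822065 ≈ -43265.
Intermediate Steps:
(6723/7593 - 10636*(-8701 + 10647)/(8127 - 7012)) - 24703 = (6723*(1/7593) - 10636/(1115/1946)) - 24703 = (2241/2531 - 10636/(1115*(1/1946))) - 24703 = (2241/2531 - 10636/1115/1946) - 24703 = (2241/2531 - 10636*1946/1115) - 24703 = (2241/2531 - 20697656/1115) - 24703 = -52383268621/2822065 - 24703 = -122096740316/2822065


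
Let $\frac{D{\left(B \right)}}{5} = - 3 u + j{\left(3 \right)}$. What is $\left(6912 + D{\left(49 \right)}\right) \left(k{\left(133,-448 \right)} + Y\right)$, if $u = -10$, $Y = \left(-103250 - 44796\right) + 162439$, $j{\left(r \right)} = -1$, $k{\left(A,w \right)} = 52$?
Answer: $101938365$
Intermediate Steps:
$Y = 14393$ ($Y = -148046 + 162439 = 14393$)
$D{\left(B \right)} = 145$ ($D{\left(B \right)} = 5 \left(\left(-3\right) \left(-10\right) - 1\right) = 5 \left(30 - 1\right) = 5 \cdot 29 = 145$)
$\left(6912 + D{\left(49 \right)}\right) \left(k{\left(133,-448 \right)} + Y\right) = \left(6912 + 145\right) \left(52 + 14393\right) = 7057 \cdot 14445 = 101938365$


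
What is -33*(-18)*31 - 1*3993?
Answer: 14421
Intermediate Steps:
-33*(-18)*31 - 1*3993 = 594*31 - 3993 = 18414 - 3993 = 14421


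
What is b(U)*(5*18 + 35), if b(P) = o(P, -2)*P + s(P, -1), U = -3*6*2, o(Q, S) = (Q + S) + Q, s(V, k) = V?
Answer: 328500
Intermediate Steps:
o(Q, S) = S + 2*Q
U = -36 (U = -18*2 = -36)
b(P) = P + P*(-2 + 2*P) (b(P) = (-2 + 2*P)*P + P = P*(-2 + 2*P) + P = P + P*(-2 + 2*P))
b(U)*(5*18 + 35) = (-36*(-1 + 2*(-36)))*(5*18 + 35) = (-36*(-1 - 72))*(90 + 35) = -36*(-73)*125 = 2628*125 = 328500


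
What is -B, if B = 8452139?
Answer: -8452139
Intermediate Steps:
-B = -1*8452139 = -8452139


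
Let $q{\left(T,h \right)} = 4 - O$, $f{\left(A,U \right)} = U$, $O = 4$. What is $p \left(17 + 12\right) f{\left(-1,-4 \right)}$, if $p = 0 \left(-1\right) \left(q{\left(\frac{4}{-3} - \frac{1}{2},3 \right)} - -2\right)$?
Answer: $0$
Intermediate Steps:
$q{\left(T,h \right)} = 0$ ($q{\left(T,h \right)} = 4 - 4 = 0$)
$p = 0$ ($p = 0 \left(-1\right) \left(0 - -2\right) = 0 \left(0 + 2\right) = 0 \cdot 2 = 0$)
$p \left(17 + 12\right) f{\left(-1,-4 \right)} = 0 \left(17 + 12\right) \left(-4\right) = 0 \cdot 29 \left(-4\right) = 0 \left(-4\right) = 0$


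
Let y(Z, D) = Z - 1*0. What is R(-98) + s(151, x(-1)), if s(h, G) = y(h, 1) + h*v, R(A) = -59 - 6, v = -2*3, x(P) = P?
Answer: -820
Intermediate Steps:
y(Z, D) = Z (y(Z, D) = Z + 0 = Z)
v = -6
R(A) = -65
s(h, G) = -5*h (s(h, G) = h + h*(-6) = h - 6*h = -5*h)
R(-98) + s(151, x(-1)) = -65 - 5*151 = -65 - 755 = -820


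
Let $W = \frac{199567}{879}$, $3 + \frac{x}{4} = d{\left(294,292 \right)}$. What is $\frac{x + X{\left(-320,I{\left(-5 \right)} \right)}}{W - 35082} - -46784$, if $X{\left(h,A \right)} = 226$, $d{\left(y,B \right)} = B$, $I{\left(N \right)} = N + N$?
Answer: $\frac{1433344099846}{30637511} \approx 46784.0$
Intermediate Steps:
$I{\left(N \right)} = 2 N$
$x = 1156$ ($x = -12 + 4 \cdot 292 = -12 + 1168 = 1156$)
$W = \frac{199567}{879}$ ($W = 199567 \cdot \frac{1}{879} = \frac{199567}{879} \approx 227.04$)
$\frac{x + X{\left(-320,I{\left(-5 \right)} \right)}}{W - 35082} - -46784 = \frac{1156 + 226}{\frac{199567}{879} - 35082} - -46784 = \frac{1382}{- \frac{30637511}{879}} + 46784 = 1382 \left(- \frac{879}{30637511}\right) + 46784 = - \frac{1214778}{30637511} + 46784 = \frac{1433344099846}{30637511}$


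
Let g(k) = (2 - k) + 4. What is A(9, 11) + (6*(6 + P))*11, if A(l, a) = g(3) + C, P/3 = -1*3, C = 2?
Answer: -193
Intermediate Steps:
g(k) = 6 - k
P = -9 (P = 3*(-1*3) = 3*(-3) = -9)
A(l, a) = 5 (A(l, a) = (6 - 1*3) + 2 = (6 - 3) + 2 = 3 + 2 = 5)
A(9, 11) + (6*(6 + P))*11 = 5 + (6*(6 - 9))*11 = 5 + (6*(-3))*11 = 5 - 18*11 = 5 - 198 = -193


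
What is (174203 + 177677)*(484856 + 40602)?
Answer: 184898161040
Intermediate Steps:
(174203 + 177677)*(484856 + 40602) = 351880*525458 = 184898161040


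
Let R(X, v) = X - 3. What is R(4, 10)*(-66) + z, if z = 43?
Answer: -23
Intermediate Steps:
R(X, v) = -3 + X
R(4, 10)*(-66) + z = (-3 + 4)*(-66) + 43 = 1*(-66) + 43 = -66 + 43 = -23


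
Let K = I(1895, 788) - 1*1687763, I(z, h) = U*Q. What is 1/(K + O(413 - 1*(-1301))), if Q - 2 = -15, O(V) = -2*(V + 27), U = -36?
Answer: -1/1690777 ≈ -5.9144e-7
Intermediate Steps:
O(V) = -54 - 2*V (O(V) = -2*(27 + V) = -54 - 2*V)
Q = -13 (Q = 2 - 15 = -13)
I(z, h) = 468 (I(z, h) = -36*(-13) = 468)
K = -1687295 (K = 468 - 1*1687763 = 468 - 1687763 = -1687295)
1/(K + O(413 - 1*(-1301))) = 1/(-1687295 + (-54 - 2*(413 - 1*(-1301)))) = 1/(-1687295 + (-54 - 2*(413 + 1301))) = 1/(-1687295 + (-54 - 2*1714)) = 1/(-1687295 + (-54 - 3428)) = 1/(-1687295 - 3482) = 1/(-1690777) = -1/1690777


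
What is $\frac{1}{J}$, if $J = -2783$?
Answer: $- \frac{1}{2783} \approx -0.00035932$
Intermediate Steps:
$\frac{1}{J} = \frac{1}{-2783} = - \frac{1}{2783}$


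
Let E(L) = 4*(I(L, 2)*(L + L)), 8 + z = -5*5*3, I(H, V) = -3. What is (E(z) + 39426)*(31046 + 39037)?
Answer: 2902697694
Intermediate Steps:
z = -83 (z = -8 - 5*5*3 = -8 - 25*3 = -8 - 75 = -83)
E(L) = -24*L (E(L) = 4*(-3*(L + L)) = 4*(-6*L) = -24*L)
(E(z) + 39426)*(31046 + 39037) = (-24*(-83) + 39426)*(31046 + 39037) = (1992 + 39426)*70083 = 41418*70083 = 2902697694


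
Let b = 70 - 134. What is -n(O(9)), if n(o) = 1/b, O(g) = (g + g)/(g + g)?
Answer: 1/64 ≈ 0.015625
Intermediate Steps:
b = -64
O(g) = 1 (O(g) = (2*g)/((2*g)) = (2*g)*(1/(2*g)) = 1)
n(o) = -1/64 (n(o) = 1/(-64) = -1/64)
-n(O(9)) = -1*(-1/64) = 1/64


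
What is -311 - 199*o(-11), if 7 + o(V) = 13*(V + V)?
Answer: 57996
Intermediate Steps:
o(V) = -7 + 26*V (o(V) = -7 + 13*(V + V) = -7 + 13*(2*V) = -7 + 26*V)
-311 - 199*o(-11) = -311 - 199*(-7 + 26*(-11)) = -311 - 199*(-7 - 286) = -311 - 199*(-293) = -311 + 58307 = 57996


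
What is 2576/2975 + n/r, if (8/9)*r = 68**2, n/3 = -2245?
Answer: -18589/43350 ≈ -0.42881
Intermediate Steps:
n = -6735 (n = 3*(-2245) = -6735)
r = 5202 (r = (9/8)*68**2 = (9/8)*4624 = 5202)
2576/2975 + n/r = 2576/2975 - 6735/5202 = 2576*(1/2975) - 6735*1/5202 = 368/425 - 2245/1734 = -18589/43350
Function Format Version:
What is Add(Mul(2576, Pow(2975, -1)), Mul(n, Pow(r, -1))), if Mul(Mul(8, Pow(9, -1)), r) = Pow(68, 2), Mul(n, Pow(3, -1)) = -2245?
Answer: Rational(-18589, 43350) ≈ -0.42881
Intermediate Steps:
n = -6735 (n = Mul(3, -2245) = -6735)
r = 5202 (r = Mul(Rational(9, 8), Pow(68, 2)) = Mul(Rational(9, 8), 4624) = 5202)
Add(Mul(2576, Pow(2975, -1)), Mul(n, Pow(r, -1))) = Add(Mul(2576, Pow(2975, -1)), Mul(-6735, Pow(5202, -1))) = Add(Mul(2576, Rational(1, 2975)), Mul(-6735, Rational(1, 5202))) = Add(Rational(368, 425), Rational(-2245, 1734)) = Rational(-18589, 43350)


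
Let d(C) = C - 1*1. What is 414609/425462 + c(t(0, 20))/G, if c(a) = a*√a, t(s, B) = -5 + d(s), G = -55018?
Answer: 414609/425462 + 3*I*√6/27509 ≈ 0.97449 + 0.00026713*I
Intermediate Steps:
d(C) = -1 + C (d(C) = C - 1 = -1 + C)
t(s, B) = -6 + s (t(s, B) = -5 + (-1 + s) = -6 + s)
c(a) = a^(3/2)
414609/425462 + c(t(0, 20))/G = 414609/425462 + (-6 + 0)^(3/2)/(-55018) = 414609*(1/425462) + (-6)^(3/2)*(-1/55018) = 414609/425462 - 6*I*√6*(-1/55018) = 414609/425462 + 3*I*√6/27509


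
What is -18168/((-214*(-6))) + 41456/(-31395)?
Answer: -51967822/3359265 ≈ -15.470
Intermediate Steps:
-18168/((-214*(-6))) + 41456/(-31395) = -18168/((-1*(-1284))) + 41456*(-1/31395) = -18168/1284 - 41456/31395 = -18168*1/1284 - 41456/31395 = -1514/107 - 41456/31395 = -51967822/3359265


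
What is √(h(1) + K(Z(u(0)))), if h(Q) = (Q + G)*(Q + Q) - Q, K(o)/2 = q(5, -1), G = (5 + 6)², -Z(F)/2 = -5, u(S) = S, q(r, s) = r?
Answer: √253 ≈ 15.906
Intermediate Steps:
Z(F) = 10 (Z(F) = -2*(-5) = 10)
G = 121 (G = 11² = 121)
K(o) = 10 (K(o) = 2*5 = 10)
h(Q) = -Q + 2*Q*(121 + Q) (h(Q) = (Q + 121)*(Q + Q) - Q = (121 + Q)*(2*Q) - Q = 2*Q*(121 + Q) - Q = -Q + 2*Q*(121 + Q))
√(h(1) + K(Z(u(0)))) = √(1*(241 + 2*1) + 10) = √(1*(241 + 2) + 10) = √(1*243 + 10) = √(243 + 10) = √253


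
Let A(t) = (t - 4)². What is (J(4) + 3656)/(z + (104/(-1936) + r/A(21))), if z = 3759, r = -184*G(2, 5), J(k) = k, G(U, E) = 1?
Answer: 85324360/87616219 ≈ 0.97384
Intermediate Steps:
A(t) = (-4 + t)²
r = -184 (r = -184*1 = -184)
(J(4) + 3656)/(z + (104/(-1936) + r/A(21))) = (4 + 3656)/(3759 + (104/(-1936) - 184/(-4 + 21)²)) = 3660/(3759 + (104*(-1/1936) - 184/(17²))) = 3660/(3759 + (-13/242 - 184/289)) = 3660/(3759 - 48285/69938) = 3660/(262848657/69938) = 3660*(69938/262848657) = 85324360/87616219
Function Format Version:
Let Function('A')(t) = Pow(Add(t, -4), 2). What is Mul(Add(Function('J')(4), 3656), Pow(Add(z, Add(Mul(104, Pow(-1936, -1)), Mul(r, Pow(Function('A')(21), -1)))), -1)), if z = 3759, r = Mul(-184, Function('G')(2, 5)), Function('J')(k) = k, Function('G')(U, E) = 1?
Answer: Rational(85324360, 87616219) ≈ 0.97384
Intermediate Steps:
Function('A')(t) = Pow(Add(-4, t), 2)
r = -184 (r = Mul(-184, 1) = -184)
Mul(Add(Function('J')(4), 3656), Pow(Add(z, Add(Mul(104, Pow(-1936, -1)), Mul(r, Pow(Function('A')(21), -1)))), -1)) = Mul(Add(4, 3656), Pow(Add(3759, Add(Mul(104, Pow(-1936, -1)), Mul(-184, Pow(Pow(Add(-4, 21), 2), -1)))), -1)) = Mul(3660, Pow(Add(3759, Add(Mul(104, Rational(-1, 1936)), Mul(-184, Pow(Pow(17, 2), -1)))), -1)) = Mul(3660, Pow(Add(3759, Add(Rational(-13, 242), Mul(-184, Pow(289, -1)))), -1)) = Mul(3660, Pow(Add(3759, Add(Rational(-13, 242), Mul(-184, Rational(1, 289)))), -1)) = Mul(3660, Pow(Add(3759, Add(Rational(-13, 242), Rational(-184, 289))), -1)) = Mul(3660, Pow(Add(3759, Rational(-48285, 69938)), -1)) = Mul(3660, Pow(Rational(262848657, 69938), -1)) = Mul(3660, Rational(69938, 262848657)) = Rational(85324360, 87616219)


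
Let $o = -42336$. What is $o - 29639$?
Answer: $-71975$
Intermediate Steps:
$o - 29639 = -42336 - 29639 = -71975$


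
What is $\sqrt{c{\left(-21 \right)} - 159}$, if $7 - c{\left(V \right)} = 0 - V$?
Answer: $i \sqrt{173} \approx 13.153 i$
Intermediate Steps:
$c{\left(V \right)} = 7 + V$ ($c{\left(V \right)} = 7 - \left(0 - V\right) = 7 - - V = 7 + V$)
$\sqrt{c{\left(-21 \right)} - 159} = \sqrt{\left(7 - 21\right) - 159} = \sqrt{-14 - 159} = \sqrt{-173} = i \sqrt{173}$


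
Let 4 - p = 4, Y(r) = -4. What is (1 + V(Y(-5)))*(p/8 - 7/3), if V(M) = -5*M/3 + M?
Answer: -77/9 ≈ -8.5556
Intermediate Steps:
p = 0 (p = 4 - 1*4 = 4 - 4 = 0)
V(M) = -2*M/3 (V(M) = -5*M/3 + M = -2*M/3)
(1 + V(Y(-5)))*(p/8 - 7/3) = (1 - ⅔*(-4))*(0/8 - 7/3) = (1 + 8/3)*(0*(⅛) - 7*⅓) = 11*(0 - 7/3)/3 = (11/3)*(-7/3) = -77/9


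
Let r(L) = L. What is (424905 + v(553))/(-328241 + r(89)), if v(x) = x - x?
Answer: -141635/109384 ≈ -1.2948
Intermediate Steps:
v(x) = 0
(424905 + v(553))/(-328241 + r(89)) = (424905 + 0)/(-328241 + 89) = 424905/(-328152) = 424905*(-1/328152) = -141635/109384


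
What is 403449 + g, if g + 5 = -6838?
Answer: 396606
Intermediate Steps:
g = -6843 (g = -5 - 6838 = -6843)
403449 + g = 403449 - 6843 = 396606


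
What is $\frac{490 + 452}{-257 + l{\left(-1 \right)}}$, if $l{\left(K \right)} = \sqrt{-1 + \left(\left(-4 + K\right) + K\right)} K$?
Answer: $- \frac{121047}{33028} + \frac{471 i \sqrt{7}}{33028} \approx -3.665 + 0.03773 i$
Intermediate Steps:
$l{\left(K \right)} = K \sqrt{-5 + 2 K}$ ($l{\left(K \right)} = \sqrt{-1 + \left(-4 + 2 K\right)} K = \sqrt{-5 + 2 K} K = K \sqrt{-5 + 2 K}$)
$\frac{490 + 452}{-257 + l{\left(-1 \right)}} = \frac{490 + 452}{-257 - \sqrt{-5 + 2 \left(-1\right)}} = \frac{942}{-257 - \sqrt{-5 - 2}} = \frac{942}{-257 - \sqrt{-7}} = \frac{942}{-257 - i \sqrt{7}}$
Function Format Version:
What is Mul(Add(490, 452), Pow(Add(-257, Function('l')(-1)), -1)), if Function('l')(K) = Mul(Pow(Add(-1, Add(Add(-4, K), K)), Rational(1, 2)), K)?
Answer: Add(Rational(-121047, 33028), Mul(Rational(471, 33028), I, Pow(7, Rational(1, 2)))) ≈ Add(-3.6650, Mul(0.037730, I))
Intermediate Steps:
Function('l')(K) = Mul(K, Pow(Add(-5, Mul(2, K)), Rational(1, 2))) (Function('l')(K) = Mul(Pow(Add(-1, Add(-4, Mul(2, K))), Rational(1, 2)), K) = Mul(Pow(Add(-5, Mul(2, K)), Rational(1, 2)), K) = Mul(K, Pow(Add(-5, Mul(2, K)), Rational(1, 2))))
Mul(Add(490, 452), Pow(Add(-257, Function('l')(-1)), -1)) = Mul(Add(490, 452), Pow(Add(-257, Mul(-1, Pow(Add(-5, Mul(2, -1)), Rational(1, 2)))), -1)) = Mul(942, Pow(Add(-257, Mul(-1, Pow(Add(-5, -2), Rational(1, 2)))), -1)) = Mul(942, Pow(Add(-257, Mul(-1, Pow(-7, Rational(1, 2)))), -1)) = Mul(942, Pow(Add(-257, Mul(-1, Mul(I, Pow(7, Rational(1, 2))))), -1)) = Mul(942, Pow(Add(-257, Mul(-1, I, Pow(7, Rational(1, 2)))), -1))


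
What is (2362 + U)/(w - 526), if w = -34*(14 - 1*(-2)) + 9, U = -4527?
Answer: 2165/1061 ≈ 2.0405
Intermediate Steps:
w = -535 (w = -34*(14 + 2) + 9 = -34*16 + 9 = -544 + 9 = -535)
(2362 + U)/(w - 526) = (2362 - 4527)/(-535 - 526) = -2165/(-1061) = -2165*(-1/1061) = 2165/1061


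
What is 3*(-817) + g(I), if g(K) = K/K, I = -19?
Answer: -2450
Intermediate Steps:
g(K) = 1
3*(-817) + g(I) = 3*(-817) + 1 = -2451 + 1 = -2450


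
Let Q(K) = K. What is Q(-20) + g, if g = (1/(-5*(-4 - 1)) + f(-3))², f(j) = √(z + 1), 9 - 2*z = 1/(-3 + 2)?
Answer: -8749/625 + 2*√6/25 ≈ -13.802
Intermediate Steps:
z = 5 (z = 9/2 - 1/(2*(-3 + 2)) = 9/2 - ½/(-1) = 9/2 - ½*(-1) = 9/2 + ½ = 5)
f(j) = √6 (f(j) = √(5 + 1) = √6)
g = (1/25 + √6)² (g = (1/(-5*(-4 - 1)) + √6)² = (1/(-5*(-5)) + √6)² = (1/25 + √6)² ≈ 6.1976)
Q(-20) + g = -20 + (3751/625 + 2*√6/25) = -8749/625 + 2*√6/25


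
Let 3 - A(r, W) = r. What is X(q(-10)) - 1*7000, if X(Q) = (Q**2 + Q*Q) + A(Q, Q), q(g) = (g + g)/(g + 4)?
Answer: -62803/9 ≈ -6978.1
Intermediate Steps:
A(r, W) = 3 - r
q(g) = 2*g/(4 + g) (q(g) = (2*g)/(4 + g) = 2*g/(4 + g))
X(Q) = 3 - Q + 2*Q**2 (X(Q) = (Q**2 + Q*Q) + (3 - Q) = (Q**2 + Q**2) + (3 - Q) = 2*Q**2 + (3 - Q) = 3 - Q + 2*Q**2)
X(q(-10)) - 1*7000 = (3 - 2*(-10)/(4 - 10) + 2*(2*(-10)/(4 - 10))**2) - 1*7000 = (3 - 2*(-10)/(-6) + 2*(2*(-10)/(-6))**2) - 7000 = (3 - 2*(-10)*(-1)/6 + 2*(2*(-10)*(-1/6))**2) - 7000 = (3 - 1*10/3 + 2*(10/3)**2) - 7000 = (3 - 10/3 + 2*(100/9)) - 7000 = (3 - 10/3 + 200/9) - 7000 = 197/9 - 7000 = -62803/9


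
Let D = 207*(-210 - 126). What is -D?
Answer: 69552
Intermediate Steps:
D = -69552 (D = 207*(-336) = -69552)
-D = -1*(-69552) = 69552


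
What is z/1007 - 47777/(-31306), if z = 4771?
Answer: 197472365/31525142 ≈ 6.2640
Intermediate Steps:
z/1007 - 47777/(-31306) = 4771/1007 - 47777/(-31306) = 4771*(1/1007) - 47777*(-1/31306) = 4771/1007 + 47777/31306 = 197472365/31525142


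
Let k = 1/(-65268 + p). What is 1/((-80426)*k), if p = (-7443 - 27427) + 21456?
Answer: 39341/40213 ≈ 0.97832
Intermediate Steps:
p = -13414 (p = -34870 + 21456 = -13414)
k = -1/78682 (k = 1/(-65268 - 13414) = 1/(-78682) = -1/78682 ≈ -1.2709e-5)
1/((-80426)*k) = 1/((-80426)*(-1/78682)) = -1/80426*(-78682) = 39341/40213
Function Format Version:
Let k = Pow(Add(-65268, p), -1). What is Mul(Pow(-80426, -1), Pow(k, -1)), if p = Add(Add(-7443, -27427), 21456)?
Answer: Rational(39341, 40213) ≈ 0.97832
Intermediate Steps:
p = -13414 (p = Add(-34870, 21456) = -13414)
k = Rational(-1, 78682) (k = Pow(Add(-65268, -13414), -1) = Pow(-78682, -1) = Rational(-1, 78682) ≈ -1.2709e-5)
Mul(Pow(-80426, -1), Pow(k, -1)) = Mul(Pow(-80426, -1), Pow(Rational(-1, 78682), -1)) = Mul(Rational(-1, 80426), -78682) = Rational(39341, 40213)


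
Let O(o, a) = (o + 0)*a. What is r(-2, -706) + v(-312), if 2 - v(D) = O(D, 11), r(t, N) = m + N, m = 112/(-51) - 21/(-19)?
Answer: 2642375/969 ≈ 2726.9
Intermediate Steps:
O(o, a) = a*o (O(o, a) = o*a = a*o)
m = -1057/969 (m = 112*(-1/51) - 21*(-1/19) = -112/51 + 21/19 = -1057/969 ≈ -1.0908)
r(t, N) = -1057/969 + N
v(D) = 2 - 11*D
r(-2, -706) + v(-312) = (-1057/969 - 706) + (2 - 11*(-312)) = -685171/969 + (2 + 3432) = -685171/969 + 3434 = 2642375/969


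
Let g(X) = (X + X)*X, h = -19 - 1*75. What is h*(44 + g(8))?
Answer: -16168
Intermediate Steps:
h = -94 (h = -19 - 75 = -94)
g(X) = 2*X² (g(X) = (2*X)*X = 2*X²)
h*(44 + g(8)) = -94*(44 + 2*8²) = -94*(44 + 2*64) = -94*(44 + 128) = -94*172 = -16168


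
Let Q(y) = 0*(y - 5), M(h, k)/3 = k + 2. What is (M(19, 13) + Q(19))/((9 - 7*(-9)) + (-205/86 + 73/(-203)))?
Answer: 785610/1209083 ≈ 0.64976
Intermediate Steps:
M(h, k) = 6 + 3*k (M(h, k) = 3*(k + 2) = 3*(2 + k) = 6 + 3*k)
Q(y) = 0 (Q(y) = 0*(-5 + y) = 0)
(M(19, 13) + Q(19))/((9 - 7*(-9)) + (-205/86 + 73/(-203))) = ((6 + 3*13) + 0)/((9 - 7*(-9)) + (-205/86 + 73/(-203))) = ((6 + 39) + 0)/((9 + 63) + (-205*1/86 + 73*(-1/203))) = (45 + 0)/(72 + (-205/86 - 73/203)) = 45/(72 - 47893/17458) = 45/(1209083/17458) = 45*(17458/1209083) = 785610/1209083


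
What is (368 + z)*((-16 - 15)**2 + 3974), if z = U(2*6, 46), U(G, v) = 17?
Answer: 1899975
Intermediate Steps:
z = 17
(368 + z)*((-16 - 15)**2 + 3974) = (368 + 17)*((-16 - 15)**2 + 3974) = 385*((-31)**2 + 3974) = 385*(961 + 3974) = 385*4935 = 1899975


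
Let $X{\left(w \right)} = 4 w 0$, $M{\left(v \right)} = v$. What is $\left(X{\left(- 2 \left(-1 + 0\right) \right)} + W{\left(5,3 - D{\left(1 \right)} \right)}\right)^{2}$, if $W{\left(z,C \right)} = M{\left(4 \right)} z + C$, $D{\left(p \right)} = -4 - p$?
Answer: $784$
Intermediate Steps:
$X{\left(w \right)} = 0$
$W{\left(z,C \right)} = C + 4 z$ ($W{\left(z,C \right)} = 4 z + C = C + 4 z$)
$\left(X{\left(- 2 \left(-1 + 0\right) \right)} + W{\left(5,3 - D{\left(1 \right)} \right)}\right)^{2} = \left(0 + \left(\left(3 - \left(-4 - 1\right)\right) + 4 \cdot 5\right)\right)^{2} = \left(0 + \left(\left(3 - \left(-4 - 1\right)\right) + 20\right)\right)^{2} = \left(0 + \left(\left(3 - -5\right) + 20\right)\right)^{2} = \left(0 + \left(\left(3 + 5\right) + 20\right)\right)^{2} = \left(0 + \left(8 + 20\right)\right)^{2} = \left(0 + 28\right)^{2} = 28^{2} = 784$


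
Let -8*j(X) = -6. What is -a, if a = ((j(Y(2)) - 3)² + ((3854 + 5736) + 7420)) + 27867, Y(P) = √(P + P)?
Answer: -718113/16 ≈ -44882.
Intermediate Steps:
Y(P) = √2*√P (Y(P) = √(2*P) = √2*√P)
j(X) = ¾ (j(X) = -⅛*(-6) = ¾)
a = 718113/16 (a = ((¾ - 3)² + ((3854 + 5736) + 7420)) + 27867 = ((-9/4)² + (9590 + 7420)) + 27867 = (81/16 + 17010) + 27867 = 272241/16 + 27867 = 718113/16 ≈ 44882.)
-a = -1*718113/16 = -718113/16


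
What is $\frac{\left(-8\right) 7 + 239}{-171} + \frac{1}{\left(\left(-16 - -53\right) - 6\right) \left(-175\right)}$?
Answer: $- \frac{330982}{309225} \approx -1.0704$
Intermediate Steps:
$\frac{\left(-8\right) 7 + 239}{-171} + \frac{1}{\left(\left(-16 - -53\right) - 6\right) \left(-175\right)} = \left(-56 + 239\right) \left(- \frac{1}{171}\right) + \frac{1}{\left(-16 + 53\right) - 6} \left(- \frac{1}{175}\right) = 183 \left(- \frac{1}{171}\right) + \frac{1}{37 - 6} \left(- \frac{1}{175}\right) = - \frac{61}{57} + \frac{1}{31} \left(- \frac{1}{175}\right) = - \frac{61}{57} - \frac{1}{5425} = - \frac{330982}{309225}$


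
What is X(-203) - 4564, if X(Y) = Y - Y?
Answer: -4564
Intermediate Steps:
X(Y) = 0
X(-203) - 4564 = 0 - 4564 = -4564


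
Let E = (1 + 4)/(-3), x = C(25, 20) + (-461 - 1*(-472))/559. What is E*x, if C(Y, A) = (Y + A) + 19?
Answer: -59645/559 ≈ -106.70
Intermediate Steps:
C(Y, A) = 19 + A + Y (C(Y, A) = (A + Y) + 19 = 19 + A + Y)
x = 35787/559 (x = (19 + 20 + 25) + (-461 - 1*(-472))/559 = 64 + (-461 + 472)*(1/559) = 64 + 11*(1/559) = 64 + 11/559 = 35787/559 ≈ 64.020)
E = -5/3 (E = 5*(-⅓) = -5/3 ≈ -1.6667)
E*x = -5/3*35787/559 = -59645/559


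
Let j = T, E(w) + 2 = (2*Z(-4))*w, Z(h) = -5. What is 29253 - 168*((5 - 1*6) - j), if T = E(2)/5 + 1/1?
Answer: 144249/5 ≈ 28850.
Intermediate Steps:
E(w) = -2 - 10*w (E(w) = -2 + (2*(-5))*w = -2 - 10*w)
T = -17/5 (T = (-2 - 10*2)/5 + 1/1 = (-2 - 20)*(⅕) + 1*1 = -22*⅕ + 1 = -22/5 + 1 = -17/5 ≈ -3.4000)
j = -17/5 ≈ -3.4000
29253 - 168*((5 - 1*6) - j) = 29253 - 168*((5 - 1*6) - 1*(-17/5)) = 29253 - 168*((5 - 6) + 17/5) = 29253 - 168*(-1 + 17/5) = 29253 - 168*12/5 = 29253 - 1*2016/5 = 29253 - 2016/5 = 144249/5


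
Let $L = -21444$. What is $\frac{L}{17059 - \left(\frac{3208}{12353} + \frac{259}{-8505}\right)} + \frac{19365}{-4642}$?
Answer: $- \frac{3226057996687125}{594253287317866} \approx -5.4288$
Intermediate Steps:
$\frac{L}{17059 - \left(\frac{3208}{12353} + \frac{259}{-8505}\right)} + \frac{19365}{-4642} = - \frac{21444}{17059 - \left(\frac{3208}{12353} + \frac{259}{-8505}\right)} + \frac{19365}{-4642} = - \frac{21444}{17059 - \left(3208 \cdot \frac{1}{12353} + 259 \left(- \frac{1}{8505}\right)\right)} + 19365 \left(- \frac{1}{4642}\right) = - \frac{21444}{17059 - \left(\frac{3208}{12353} - \frac{37}{1215}\right)} - \frac{19365}{4642} = - \frac{21444}{17059 - \frac{3440659}{15008895}} - \frac{19365}{4642} = - \frac{21444}{\frac{256033299146}{15008895}} - \frac{19365}{4642} = \left(-21444\right) \frac{15008895}{256033299146} - \frac{19365}{4642} = - \frac{160925372190}{128016649573} - \frac{19365}{4642} = - \frac{3226057996687125}{594253287317866}$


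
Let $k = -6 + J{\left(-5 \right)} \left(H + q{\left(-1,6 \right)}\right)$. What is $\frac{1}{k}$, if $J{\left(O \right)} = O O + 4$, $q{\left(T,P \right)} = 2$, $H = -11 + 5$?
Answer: $- \frac{1}{122} \approx -0.0081967$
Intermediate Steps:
$H = -6$
$J{\left(O \right)} = 4 + O^{2}$ ($J{\left(O \right)} = O^{2} + 4 = 4 + O^{2}$)
$k = -122$ ($k = -6 + \left(4 + \left(-5\right)^{2}\right) \left(-6 + 2\right) = -6 + \left(4 + 25\right) \left(-4\right) = -6 + 29 \left(-4\right) = -6 - 116 = -122$)
$\frac{1}{k} = \frac{1}{-122} = - \frac{1}{122}$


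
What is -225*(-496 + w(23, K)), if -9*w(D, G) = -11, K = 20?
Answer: 111325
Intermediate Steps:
w(D, G) = 11/9 (w(D, G) = -⅑*(-11) = 11/9)
-225*(-496 + w(23, K)) = -225*(-496 + 11/9) = -225*(-4453/9) = 111325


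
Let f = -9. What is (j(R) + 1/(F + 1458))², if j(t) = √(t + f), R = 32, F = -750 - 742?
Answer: 26589/1156 - √23/17 ≈ 22.719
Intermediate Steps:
F = -1492
j(t) = √(-9 + t) (j(t) = √(t - 9) = √(-9 + t))
(j(R) + 1/(F + 1458))² = (√(-9 + 32) + 1/(-1492 + 1458))² = (√23 + 1/(-34))² = (√23 - 1/34)² = (-1/34 + √23)²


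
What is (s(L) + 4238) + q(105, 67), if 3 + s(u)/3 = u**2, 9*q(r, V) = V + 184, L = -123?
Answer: 446795/9 ≈ 49644.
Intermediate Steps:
q(r, V) = 184/9 + V/9 (q(r, V) = (V + 184)/9 = (184 + V)/9 = 184/9 + V/9)
s(u) = -9 + 3*u**2
(s(L) + 4238) + q(105, 67) = ((-9 + 3*(-123)**2) + 4238) + (184/9 + (1/9)*67) = ((-9 + 3*15129) + 4238) + (184/9 + 67/9) = ((-9 + 45387) + 4238) + 251/9 = (45378 + 4238) + 251/9 = 49616 + 251/9 = 446795/9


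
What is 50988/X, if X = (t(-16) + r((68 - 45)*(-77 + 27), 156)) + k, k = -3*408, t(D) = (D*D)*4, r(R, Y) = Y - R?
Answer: 3642/79 ≈ 46.101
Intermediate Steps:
t(D) = 4*D² (t(D) = D²*4 = 4*D²)
k = -1224
X = 1106 (X = (4*(-16)² + (156 - (68 - 45)*(-77 + 27))) - 1224 = (4*256 + (156 - 23*(-50))) - 1224 = (1024 + (156 - 1*(-1150))) - 1224 = (1024 + (156 + 1150)) - 1224 = (1024 + 1306) - 1224 = 2330 - 1224 = 1106)
50988/X = 50988/1106 = 50988*(1/1106) = 3642/79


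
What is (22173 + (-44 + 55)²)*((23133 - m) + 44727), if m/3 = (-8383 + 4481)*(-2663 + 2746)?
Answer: 23173676652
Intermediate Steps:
m = -971598 (m = 3*((-8383 + 4481)*(-2663 + 2746)) = 3*(-3902*83) = 3*(-323866) = -971598)
(22173 + (-44 + 55)²)*((23133 - m) + 44727) = (22173 + (-44 + 55)²)*((23133 - 1*(-971598)) + 44727) = (22173 + 11²)*((23133 + 971598) + 44727) = (22173 + 121)*(994731 + 44727) = 22294*1039458 = 23173676652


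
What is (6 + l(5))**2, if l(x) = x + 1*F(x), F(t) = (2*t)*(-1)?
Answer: 1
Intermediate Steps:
F(t) = -2*t
l(x) = -x (l(x) = x + 1*(-2*x) = x - 2*x = -x)
(6 + l(5))**2 = (6 - 1*5)**2 = (6 - 5)**2 = 1**2 = 1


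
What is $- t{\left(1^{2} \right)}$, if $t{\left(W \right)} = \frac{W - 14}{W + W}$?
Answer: $\frac{13}{2} \approx 6.5$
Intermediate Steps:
$t{\left(W \right)} = \frac{-14 + W}{2 W}$
$- t{\left(1^{2} \right)} = - \frac{-14 + 1^{2}}{2 \cdot 1^{2}} = - \frac{-14 + 1}{2 \cdot 1} = - \frac{1 \left(-13\right)}{2} = \left(-1\right) \left(- \frac{13}{2}\right) = \frac{13}{2}$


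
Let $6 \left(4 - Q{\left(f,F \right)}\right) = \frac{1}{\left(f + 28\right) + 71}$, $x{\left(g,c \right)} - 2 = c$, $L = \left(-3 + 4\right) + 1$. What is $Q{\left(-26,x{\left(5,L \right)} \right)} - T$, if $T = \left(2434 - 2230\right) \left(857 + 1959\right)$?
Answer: $- \frac{251613481}{438} \approx -5.7446 \cdot 10^{5}$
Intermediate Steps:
$L = 2$ ($L = 1 + 1 = 2$)
$x{\left(g,c \right)} = 2 + c$
$T = 574464$ ($T = 204 \cdot 2816 = 574464$)
$Q{\left(f,F \right)} = 4 - \frac{1}{6 \left(99 + f\right)}$ ($Q{\left(f,F \right)} = 4 - \frac{1}{6 \left(\left(f + 28\right) + 71\right)} = 4 - \frac{1}{6 \left(\left(28 + f\right) + 71\right)} = 4 - \frac{1}{6 \left(99 + f\right)}$)
$Q{\left(-26,x{\left(5,L \right)} \right)} - T = \frac{2375 + 24 \left(-26\right)}{6 \left(99 - 26\right)} - 574464 = \frac{2375 - 624}{6 \cdot 73} - 574464 = \frac{1}{6} \cdot \frac{1}{73} \cdot 1751 - 574464 = \frac{1751}{438} - 574464 = - \frac{251613481}{438}$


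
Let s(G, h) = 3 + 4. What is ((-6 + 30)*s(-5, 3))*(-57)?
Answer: -9576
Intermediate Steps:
s(G, h) = 7
((-6 + 30)*s(-5, 3))*(-57) = ((-6 + 30)*7)*(-57) = (24*7)*(-57) = 168*(-57) = -9576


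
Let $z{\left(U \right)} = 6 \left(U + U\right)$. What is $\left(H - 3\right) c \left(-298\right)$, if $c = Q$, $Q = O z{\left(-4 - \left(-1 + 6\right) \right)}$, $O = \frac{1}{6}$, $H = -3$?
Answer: $-32184$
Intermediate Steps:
$O = \frac{1}{6} \approx 0.16667$
$z{\left(U \right)} = 12 U$ ($z{\left(U \right)} = 6 \cdot 2 U = 12 U$)
$Q = -18$ ($Q = \frac{12 \left(-4 - \left(-1 + 6\right)\right)}{6} = \frac{12 \left(-4 - 5\right)}{6} = \frac{12 \left(-9\right)}{6} = \frac{1}{6} \left(-108\right) = -18$)
$c = -18$
$\left(H - 3\right) c \left(-298\right) = \left(-3 - 3\right) \left(-18\right) \left(-298\right) = \left(-6\right) \left(-18\right) \left(-298\right) = 108 \left(-298\right) = -32184$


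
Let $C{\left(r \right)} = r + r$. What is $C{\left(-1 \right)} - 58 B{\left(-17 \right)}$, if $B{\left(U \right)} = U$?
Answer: $984$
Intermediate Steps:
$C{\left(r \right)} = 2 r$
$C{\left(-1 \right)} - 58 B{\left(-17 \right)} = 2 \left(-1\right) - -986 = -2 + 986 = 984$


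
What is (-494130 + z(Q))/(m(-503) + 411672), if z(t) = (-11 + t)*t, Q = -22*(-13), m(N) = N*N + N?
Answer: -207740/332089 ≈ -0.62556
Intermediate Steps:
m(N) = N + N² (m(N) = N² + N = N + N²)
Q = 286
z(t) = t*(-11 + t)
(-494130 + z(Q))/(m(-503) + 411672) = (-494130 + 286*(-11 + 286))/(-503*(1 - 503) + 411672) = (-494130 + 286*275)/(-503*(-502) + 411672) = (-494130 + 78650)/(252506 + 411672) = -415480/664178 = -415480*1/664178 = -207740/332089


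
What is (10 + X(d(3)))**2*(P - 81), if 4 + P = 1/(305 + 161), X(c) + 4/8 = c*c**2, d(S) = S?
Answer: -211076361/1864 ≈ -1.1324e+5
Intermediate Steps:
X(c) = -1/2 + c**3 (X(c) = -1/2 + c*c**2 = -1/2 + c**3)
P = -1863/466 (P = -4 + 1/(305 + 161) = -4 + 1/466 = -1863/466 ≈ -3.9979)
(10 + X(d(3)))**2*(P - 81) = (10 + (-1/2 + 3**3))**2*(-1863/466 - 81) = (10 + (-1/2 + 27))**2*(-39609/466) = (10 + 53/2)**2*(-39609/466) = (73/2)**2*(-39609/466) = (5329/4)*(-39609/466) = -211076361/1864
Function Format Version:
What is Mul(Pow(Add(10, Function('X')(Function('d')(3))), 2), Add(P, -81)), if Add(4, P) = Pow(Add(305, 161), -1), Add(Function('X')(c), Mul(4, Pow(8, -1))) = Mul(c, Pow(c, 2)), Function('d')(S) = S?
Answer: Rational(-211076361, 1864) ≈ -1.1324e+5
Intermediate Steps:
Function('X')(c) = Add(Rational(-1, 2), Pow(c, 3)) (Function('X')(c) = Add(Rational(-1, 2), Mul(c, Pow(c, 2))) = Add(Rational(-1, 2), Pow(c, 3)))
P = Rational(-1863, 466) (P = Add(-4, Pow(Add(305, 161), -1)) = Add(-4, Pow(466, -1)) = Add(-4, Rational(1, 466)) = Rational(-1863, 466) ≈ -3.9979)
Mul(Pow(Add(10, Function('X')(Function('d')(3))), 2), Add(P, -81)) = Mul(Pow(Add(10, Add(Rational(-1, 2), Pow(3, 3))), 2), Add(Rational(-1863, 466), -81)) = Mul(Pow(Add(10, Add(Rational(-1, 2), 27)), 2), Rational(-39609, 466)) = Mul(Pow(Add(10, Rational(53, 2)), 2), Rational(-39609, 466)) = Mul(Pow(Rational(73, 2), 2), Rational(-39609, 466)) = Mul(Rational(5329, 4), Rational(-39609, 466)) = Rational(-211076361, 1864)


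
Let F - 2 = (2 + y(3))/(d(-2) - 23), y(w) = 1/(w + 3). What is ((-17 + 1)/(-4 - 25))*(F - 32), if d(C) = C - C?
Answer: -33224/2001 ≈ -16.604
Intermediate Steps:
y(w) = 1/(3 + w)
d(C) = 0
F = 263/138 (F = 2 + (2 + 1/(3 + 3))/(0 - 23) = 2 + (2 + 1/6)/(-23) = 2 + (2 + ⅙)*(-1/23) = 2 + (13/6)*(-1/23) = 2 - 13/138 = 263/138 ≈ 1.9058)
((-17 + 1)/(-4 - 25))*(F - 32) = ((-17 + 1)/(-4 - 25))*(263/138 - 32) = -16/(-29)*(-4153/138) = -16*(-1/29)*(-4153/138) = (16/29)*(-4153/138) = -33224/2001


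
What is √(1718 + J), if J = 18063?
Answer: √19781 ≈ 140.65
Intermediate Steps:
√(1718 + J) = √(1718 + 18063) = √19781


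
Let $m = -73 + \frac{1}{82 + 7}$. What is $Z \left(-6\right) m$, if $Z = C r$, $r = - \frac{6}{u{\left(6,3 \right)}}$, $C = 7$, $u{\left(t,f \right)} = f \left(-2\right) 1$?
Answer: $\frac{272832}{89} \approx 3065.5$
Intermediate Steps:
$u{\left(t,f \right)} = - 2 f$ ($u{\left(t,f \right)} = - 2 f 1 = - 2 f$)
$r = 1$ ($r = - \frac{6}{\left(-2\right) 3} = - \frac{6}{-6} = \left(-6\right) \left(- \frac{1}{6}\right) = 1$)
$Z = 7$ ($Z = 7 \cdot 1 = 7$)
$m = - \frac{6496}{89}$ ($m = -73 + \frac{1}{89} = - \frac{6496}{89} \approx -72.989$)
$Z \left(-6\right) m = 7 \left(-6\right) \left(- \frac{6496}{89}\right) = \left(-42\right) \left(- \frac{6496}{89}\right) = \frac{272832}{89}$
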